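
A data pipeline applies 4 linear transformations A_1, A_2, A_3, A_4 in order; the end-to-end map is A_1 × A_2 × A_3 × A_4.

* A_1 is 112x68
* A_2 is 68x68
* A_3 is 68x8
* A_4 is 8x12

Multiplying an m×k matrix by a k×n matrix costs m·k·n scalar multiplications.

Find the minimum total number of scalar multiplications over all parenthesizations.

Adjacent pairs: A_1A_2 = 112·68·68 = 517888; A_2A_3 = 68·68·8 = 36992; A_3A_4 = 68·8·12 = 6528.
Length 3: A_1..A_3: k=1: 0+36992+112·68·8=97920; k=2: 517888+0+112·68·8=578816 → min 97920 | A_2..A_4: k=2: 0+6528+68·68·12=62016; k=3: 36992+0+68·8·12=43520 → min 43520.
Length 4: A_1..A_4: k=1: 0+43520+112·68·12=134912; k=2: 517888+6528+112·68·12=615808; k=3: 97920+0+112·8·12=108672 → min 108672.
Optimal order: ((A_1 × (A_2 × A_3)) × A_4) with cost 108672.

108672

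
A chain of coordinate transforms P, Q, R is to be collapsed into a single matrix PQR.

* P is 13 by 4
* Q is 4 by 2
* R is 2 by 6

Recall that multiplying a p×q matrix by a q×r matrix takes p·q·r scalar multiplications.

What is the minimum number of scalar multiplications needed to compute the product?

260

Order (P(QR)): (QR): 4×2 by 2×6 → 4×6, cost 4·2·6 = 48; (P(QR)): 13×4 by 4×6 → 13×6, cost 13·4·6 = 312; cumulative 360. Total 360.
Order ((PQ)R): (PQ): 13×4 by 4×2 → 13×2, cost 13·4·2 = 104; ((PQ)R): 13×2 by 2×6 → 13×6, cost 13·2·6 = 156; cumulative 260. Total 260.
Minimum: 260.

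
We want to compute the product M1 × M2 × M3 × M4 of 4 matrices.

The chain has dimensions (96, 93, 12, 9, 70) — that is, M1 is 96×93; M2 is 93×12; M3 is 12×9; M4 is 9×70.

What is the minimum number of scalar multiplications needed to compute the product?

Adjacent pairs: M1M2 = 96·93·12 = 107136; M2M3 = 93·12·9 = 10044; M3M4 = 12·9·70 = 7560.
Length 3: M1..M3: k=1: 0+10044+96·93·9=90396; k=2: 107136+0+96·12·9=117504 → min 90396 | M2..M4: k=2: 0+7560+93·12·70=85680; k=3: 10044+0+93·9·70=68634 → min 68634.
Length 4: M1..M4: k=1: 0+68634+96·93·70=693594; k=2: 107136+7560+96·12·70=195336; k=3: 90396+0+96·9·70=150876 → min 150876.
Optimal order: ((M1 × (M2 × M3)) × M4) with cost 150876.

150876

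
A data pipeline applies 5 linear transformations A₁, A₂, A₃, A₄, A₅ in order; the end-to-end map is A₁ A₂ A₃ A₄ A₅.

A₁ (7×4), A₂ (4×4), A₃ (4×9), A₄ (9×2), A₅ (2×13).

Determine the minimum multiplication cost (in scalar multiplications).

Adjacent pairs: A₁A₂ = 7·4·4 = 112; A₂A₃ = 4·4·9 = 144; A₃A₄ = 4·9·2 = 72; A₄A₅ = 9·2·13 = 234.
Length 3: A₁..A₃: k=1: 0+144+7·4·9=396; k=2: 112+0+7·4·9=364 → min 364 | A₂..A₄: k=2: 0+72+4·4·2=104; k=3: 144+0+4·9·2=216 → min 104 | A₃..A₅: k=3: 0+234+4·9·13=702; k=4: 72+0+4·2·13=176 → min 176.
Length 4: A₁..A₄: k=1: 0+104+7·4·2=160; k=2: 112+72+7·4·2=240; k=3: 364+0+7·9·2=490 → min 160 | A₂..A₅: k=2: 0+176+4·4·13=384; k=3: 144+234+4·9·13=846; k=4: 104+0+4·2·13=208 → min 208.
Length 5: A₁..A₅: k=1: 0+208+7·4·13=572; k=2: 112+176+7·4·13=652; k=3: 364+234+7·9·13=1417; k=4: 160+0+7·2·13=342 → min 342.
Optimal order: ((A₁ (A₂ (A₃ A₄))) A₅) with cost 342.

342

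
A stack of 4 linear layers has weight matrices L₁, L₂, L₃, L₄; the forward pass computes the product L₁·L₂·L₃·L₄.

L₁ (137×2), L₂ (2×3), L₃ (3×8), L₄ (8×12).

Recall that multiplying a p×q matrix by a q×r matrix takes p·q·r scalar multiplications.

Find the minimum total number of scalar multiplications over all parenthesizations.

3528

Adjacent pairs: L₁L₂ = 137·2·3 = 822; L₂L₃ = 2·3·8 = 48; L₃L₄ = 3·8·12 = 288.
Length 3: L₁..L₃: k=1: 0+48+137·2·8=2240; k=2: 822+0+137·3·8=4110 → min 2240 | L₂..L₄: k=2: 0+288+2·3·12=360; k=3: 48+0+2·8·12=240 → min 240.
Length 4: L₁..L₄: k=1: 0+240+137·2·12=3528; k=2: 822+288+137·3·12=6042; k=3: 2240+0+137·8·12=15392 → min 3528.
Optimal order: (L₁·((L₂·L₃)·L₄)) with cost 3528.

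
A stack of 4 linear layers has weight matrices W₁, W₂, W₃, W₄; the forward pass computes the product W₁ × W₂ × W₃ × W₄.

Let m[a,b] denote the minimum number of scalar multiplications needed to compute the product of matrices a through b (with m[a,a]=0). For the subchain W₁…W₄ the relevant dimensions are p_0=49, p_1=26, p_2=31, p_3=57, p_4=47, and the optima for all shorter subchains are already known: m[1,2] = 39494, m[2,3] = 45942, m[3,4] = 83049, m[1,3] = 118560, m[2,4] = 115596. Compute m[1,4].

175474

m[1,4] = min over k∈[1,3] of m[1,k]+m[k+1,4]+p_{0}·p_k·p_{4}.
k=1: 0 + 115596 + 49·26·47 = 175474; k=2: 39494 + 83049 + 49·31·47 = 193936; k=3: 118560 + 0 + 49·57·47 = 249831.
Minimum: 175474 at k=1.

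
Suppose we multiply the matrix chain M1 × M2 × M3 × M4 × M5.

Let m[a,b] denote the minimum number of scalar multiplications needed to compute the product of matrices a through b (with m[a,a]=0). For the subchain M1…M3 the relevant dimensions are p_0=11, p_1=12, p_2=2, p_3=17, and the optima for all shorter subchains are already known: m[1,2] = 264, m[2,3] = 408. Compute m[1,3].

638

m[1,3] = min over k∈[1,2] of m[1,k]+m[k+1,3]+p_{0}·p_k·p_{3}.
k=1: 0 + 408 + 11·12·17 = 2652; k=2: 264 + 0 + 11·2·17 = 638.
Minimum: 638 at k=2.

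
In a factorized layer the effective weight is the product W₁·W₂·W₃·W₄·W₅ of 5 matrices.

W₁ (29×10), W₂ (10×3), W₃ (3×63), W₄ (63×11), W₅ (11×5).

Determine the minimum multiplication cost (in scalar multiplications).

3549

Adjacent pairs: W₁W₂ = 29·10·3 = 870; W₂W₃ = 10·3·63 = 1890; W₃W₄ = 3·63·11 = 2079; W₄W₅ = 63·11·5 = 3465.
Length 3: W₁..W₃: k=1: 0+1890+29·10·63=20160; k=2: 870+0+29·3·63=6351 → min 6351 | W₂..W₄: k=2: 0+2079+10·3·11=2409; k=3: 1890+0+10·63·11=8820 → min 2409 | W₃..W₅: k=3: 0+3465+3·63·5=4410; k=4: 2079+0+3·11·5=2244 → min 2244.
Length 4: W₁..W₄: k=1: 0+2409+29·10·11=5599; k=2: 870+2079+29·3·11=3906; k=3: 6351+0+29·63·11=26448 → min 3906 | W₂..W₅: k=2: 0+2244+10·3·5=2394; k=3: 1890+3465+10·63·5=8505; k=4: 2409+0+10·11·5=2959 → min 2394.
Length 5: W₁..W₅: k=1: 0+2394+29·10·5=3844; k=2: 870+2244+29·3·5=3549; k=3: 6351+3465+29·63·5=18951; k=4: 3906+0+29·11·5=5501 → min 3549.
Optimal order: ((W₁·W₂)·((W₃·W₄)·W₅)) with cost 3549.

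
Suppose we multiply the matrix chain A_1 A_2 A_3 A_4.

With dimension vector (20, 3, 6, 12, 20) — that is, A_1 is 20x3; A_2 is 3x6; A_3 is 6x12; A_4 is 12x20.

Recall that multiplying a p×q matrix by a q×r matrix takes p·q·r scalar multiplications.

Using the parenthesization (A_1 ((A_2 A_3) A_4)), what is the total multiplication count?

(A_2 A_3): 3×6 by 6×12 → 3×12, cost 3·6·12 = 216
((A_2 A_3) A_4): 3×12 by 12×20 → 3×20, cost 3·12·20 = 720; cumulative 936
(A_1 ((A_2 A_3) A_4)): 20×3 by 3×20 → 20×20, cost 20·3·20 = 1200; cumulative 2136
Total: 2136 scalar multiplications.

2136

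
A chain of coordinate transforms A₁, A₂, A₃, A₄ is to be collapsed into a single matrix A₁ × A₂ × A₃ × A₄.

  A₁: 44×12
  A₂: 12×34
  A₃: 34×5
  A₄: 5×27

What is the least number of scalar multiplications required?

10620

Adjacent pairs: A₁A₂ = 44·12·34 = 17952; A₂A₃ = 12·34·5 = 2040; A₃A₄ = 34·5·27 = 4590.
Length 3: A₁..A₃: k=1: 0+2040+44·12·5=4680; k=2: 17952+0+44·34·5=25432 → min 4680 | A₂..A₄: k=2: 0+4590+12·34·27=15606; k=3: 2040+0+12·5·27=3660 → min 3660.
Length 4: A₁..A₄: k=1: 0+3660+44·12·27=17916; k=2: 17952+4590+44·34·27=62934; k=3: 4680+0+44·5·27=10620 → min 10620.
Optimal order: ((A₁ × (A₂ × A₃)) × A₄) with cost 10620.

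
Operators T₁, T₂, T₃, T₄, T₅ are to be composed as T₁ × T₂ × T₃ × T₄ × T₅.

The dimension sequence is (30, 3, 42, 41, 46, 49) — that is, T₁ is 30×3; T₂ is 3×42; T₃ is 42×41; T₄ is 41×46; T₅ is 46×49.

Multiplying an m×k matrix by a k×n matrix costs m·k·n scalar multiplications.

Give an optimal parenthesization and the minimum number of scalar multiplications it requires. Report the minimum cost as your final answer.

21996

Adjacent pairs: T₁T₂ = 30·3·42 = 3780; T₂T₃ = 3·42·41 = 5166; T₃T₄ = 42·41·46 = 79212; T₄T₅ = 41·46·49 = 92414.
Length 3: T₁..T₃: k=1: 0+5166+30·3·41=8856; k=2: 3780+0+30·42·41=55440 → min 8856 | T₂..T₄: k=2: 0+79212+3·42·46=85008; k=3: 5166+0+3·41·46=10824 → min 10824 | T₃..T₅: k=3: 0+92414+42·41·49=176792; k=4: 79212+0+42·46·49=173880 → min 173880.
Length 4: T₁..T₄: k=1: 0+10824+30·3·46=14964; k=2: 3780+79212+30·42·46=140952; k=3: 8856+0+30·41·46=65436 → min 14964 | T₂..T₅: k=2: 0+173880+3·42·49=180054; k=3: 5166+92414+3·41·49=103607; k=4: 10824+0+3·46·49=17586 → min 17586.
Length 5: T₁..T₅: k=1: 0+17586+30·3·49=21996; k=2: 3780+173880+30·42·49=239400; k=3: 8856+92414+30·41·49=161540; k=4: 14964+0+30·46·49=82584 → min 21996.
Optimal parenthesization: (T₁ × (((T₂ × T₃) × T₄) × T₅)) with cost 21996.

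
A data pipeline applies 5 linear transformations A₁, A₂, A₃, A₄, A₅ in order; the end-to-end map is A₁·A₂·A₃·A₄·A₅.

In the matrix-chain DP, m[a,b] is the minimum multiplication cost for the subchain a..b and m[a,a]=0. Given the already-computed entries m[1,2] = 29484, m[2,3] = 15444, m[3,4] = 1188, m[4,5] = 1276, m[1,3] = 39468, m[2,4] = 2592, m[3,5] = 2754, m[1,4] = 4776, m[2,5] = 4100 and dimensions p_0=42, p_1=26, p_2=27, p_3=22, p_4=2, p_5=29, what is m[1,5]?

7212

m[1,5] = min over k∈[1,4] of m[1,k]+m[k+1,5]+p_{0}·p_k·p_{5}.
k=1: 0 + 4100 + 42·26·29 = 35768; k=2: 29484 + 2754 + 42·27·29 = 65124; k=3: 39468 + 1276 + 42·22·29 = 67540; k=4: 4776 + 0 + 42·2·29 = 7212.
Minimum: 7212 at k=4.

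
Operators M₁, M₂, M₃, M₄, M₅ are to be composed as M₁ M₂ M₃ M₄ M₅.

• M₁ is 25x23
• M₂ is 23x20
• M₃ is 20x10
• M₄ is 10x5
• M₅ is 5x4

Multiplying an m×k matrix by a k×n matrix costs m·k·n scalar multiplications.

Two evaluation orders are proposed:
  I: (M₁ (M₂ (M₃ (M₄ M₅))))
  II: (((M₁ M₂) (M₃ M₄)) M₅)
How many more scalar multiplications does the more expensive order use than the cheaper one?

10360

Order I = (M₁ (M₂ (M₃ (M₄ M₅)))): (M₄ M₅): 10×5 by 5×4 → 10×4, cost 10·5·4 = 200; (M₃ (M₄ M₅)): 20×10 by 10×4 → 20×4, cost 20·10·4 = 800; cumulative 1000; (M₂ (M₃ (M₄ M₅))): 23×20 by 20×4 → 23×4, cost 23·20·4 = 1840; cumulative 2840; (M₁ (M₂ (M₃ (M₄ M₅)))): 25×23 by 23×4 → 25×4, cost 25·23·4 = 2300; cumulative 5140. Total 5140.
Order II = (((M₁ M₂) (M₃ M₄)) M₅): (M₁ M₂): 25×23 by 23×20 → 25×20, cost 25·23·20 = 11500; (M₃ M₄): 20×10 by 10×5 → 20×5, cost 20·10·5 = 1000; ((M₁ M₂) (M₃ M₄)): 25×20 by 20×5 → 25×5, cost 25·20·5 = 2500; cumulative 15000; (((M₁ M₂) (M₃ M₄)) M₅): 25×5 by 5×4 → 25×4, cost 25·5·4 = 500; cumulative 15500. Total 15500.
Difference: |5140 − 15500| = 10360.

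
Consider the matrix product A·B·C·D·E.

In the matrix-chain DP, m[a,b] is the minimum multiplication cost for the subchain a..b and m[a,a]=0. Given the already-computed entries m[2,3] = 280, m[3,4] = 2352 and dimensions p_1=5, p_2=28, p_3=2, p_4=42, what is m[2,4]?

700

m[2,4] = min over k∈[2,3] of m[2,k]+m[k+1,4]+p_{1}·p_k·p_{4}.
k=2: 0 + 2352 + 5·28·42 = 8232; k=3: 280 + 0 + 5·2·42 = 700.
Minimum: 700 at k=3.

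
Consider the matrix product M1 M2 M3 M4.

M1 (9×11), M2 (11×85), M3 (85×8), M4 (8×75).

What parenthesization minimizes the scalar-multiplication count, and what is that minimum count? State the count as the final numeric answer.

13672

Adjacent pairs: M1M2 = 9·11·85 = 8415; M2M3 = 11·85·8 = 7480; M3M4 = 85·8·75 = 51000.
Length 3: M1..M3: k=1: 0+7480+9·11·8=8272; k=2: 8415+0+9·85·8=14535 → min 8272 | M2..M4: k=2: 0+51000+11·85·75=121125; k=3: 7480+0+11·8·75=14080 → min 14080.
Length 4: M1..M4: k=1: 0+14080+9·11·75=21505; k=2: 8415+51000+9·85·75=116790; k=3: 8272+0+9·8·75=13672 → min 13672.
Optimal parenthesization: ((M1 (M2 M3)) M4) with cost 13672.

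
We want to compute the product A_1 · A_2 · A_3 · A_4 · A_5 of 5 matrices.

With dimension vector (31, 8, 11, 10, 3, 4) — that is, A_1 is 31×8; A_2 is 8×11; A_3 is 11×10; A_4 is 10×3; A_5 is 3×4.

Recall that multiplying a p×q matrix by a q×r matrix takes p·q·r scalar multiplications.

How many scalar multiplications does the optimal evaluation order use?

1682

Adjacent pairs: A_1A_2 = 31·8·11 = 2728; A_2A_3 = 8·11·10 = 880; A_3A_4 = 11·10·3 = 330; A_4A_5 = 10·3·4 = 120.
Length 3: A_1..A_3: k=1: 0+880+31·8·10=3360; k=2: 2728+0+31·11·10=6138 → min 3360 | A_2..A_4: k=2: 0+330+8·11·3=594; k=3: 880+0+8·10·3=1120 → min 594 | A_3..A_5: k=3: 0+120+11·10·4=560; k=4: 330+0+11·3·4=462 → min 462.
Length 4: A_1..A_4: k=1: 0+594+31·8·3=1338; k=2: 2728+330+31·11·3=4081; k=3: 3360+0+31·10·3=4290 → min 1338 | A_2..A_5: k=2: 0+462+8·11·4=814; k=3: 880+120+8·10·4=1320; k=4: 594+0+8·3·4=690 → min 690.
Length 5: A_1..A_5: k=1: 0+690+31·8·4=1682; k=2: 2728+462+31·11·4=4554; k=3: 3360+120+31·10·4=4720; k=4: 1338+0+31·3·4=1710 → min 1682.
Optimal order: (A_1 · ((A_2 · (A_3 · A_4)) · A_5)) with cost 1682.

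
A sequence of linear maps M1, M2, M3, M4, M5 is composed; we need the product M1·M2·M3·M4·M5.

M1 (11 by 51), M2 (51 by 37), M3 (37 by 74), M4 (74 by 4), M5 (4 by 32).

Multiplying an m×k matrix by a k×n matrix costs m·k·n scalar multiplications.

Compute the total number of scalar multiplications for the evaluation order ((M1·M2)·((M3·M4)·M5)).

(M1·M2): 11×51 by 51×37 → 11×37, cost 11·51·37 = 20757
(M3·M4): 37×74 by 74×4 → 37×4, cost 37·74·4 = 10952
((M3·M4)·M5): 37×4 by 4×32 → 37×32, cost 37·4·32 = 4736; cumulative 15688
((M1·M2)·((M3·M4)·M5)): 11×37 by 37×32 → 11×32, cost 11·37·32 = 13024; cumulative 49469
Total: 49469 scalar multiplications.

49469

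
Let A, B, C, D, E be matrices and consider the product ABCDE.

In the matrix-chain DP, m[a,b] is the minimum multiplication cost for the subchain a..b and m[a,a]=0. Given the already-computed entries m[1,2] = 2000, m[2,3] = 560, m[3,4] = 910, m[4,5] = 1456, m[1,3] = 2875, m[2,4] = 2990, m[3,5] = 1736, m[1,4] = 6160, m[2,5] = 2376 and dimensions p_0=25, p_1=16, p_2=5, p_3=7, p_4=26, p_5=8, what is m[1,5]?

m[1,5] = min over k∈[1,4] of m[1,k]+m[k+1,5]+p_{0}·p_k·p_{5}.
k=1: 0 + 2376 + 25·16·8 = 5576; k=2: 2000 + 1736 + 25·5·8 = 4736; k=3: 2875 + 1456 + 25·7·8 = 5731; k=4: 6160 + 0 + 25·26·8 = 11360.
Minimum: 4736 at k=2.

4736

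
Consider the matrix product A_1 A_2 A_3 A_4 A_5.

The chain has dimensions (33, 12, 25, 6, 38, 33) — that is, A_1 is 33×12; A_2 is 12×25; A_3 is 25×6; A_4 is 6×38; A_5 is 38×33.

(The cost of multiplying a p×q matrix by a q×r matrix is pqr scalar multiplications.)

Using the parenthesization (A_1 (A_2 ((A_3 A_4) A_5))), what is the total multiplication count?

60018

(A_3 A_4): 25×6 by 6×38 → 25×38, cost 25·6·38 = 5700
((A_3 A_4) A_5): 25×38 by 38×33 → 25×33, cost 25·38·33 = 31350; cumulative 37050
(A_2 ((A_3 A_4) A_5)): 12×25 by 25×33 → 12×33, cost 12·25·33 = 9900; cumulative 46950
(A_1 (A_2 ((A_3 A_4) A_5))): 33×12 by 12×33 → 33×33, cost 33·12·33 = 13068; cumulative 60018
Total: 60018 scalar multiplications.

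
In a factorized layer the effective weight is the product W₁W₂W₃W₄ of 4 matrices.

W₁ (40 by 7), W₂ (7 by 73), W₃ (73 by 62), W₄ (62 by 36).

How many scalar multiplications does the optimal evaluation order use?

57386

Adjacent pairs: W₁W₂ = 40·7·73 = 20440; W₂W₃ = 7·73·62 = 31682; W₃W₄ = 73·62·36 = 162936.
Length 3: W₁..W₃: k=1: 0+31682+40·7·62=49042; k=2: 20440+0+40·73·62=201480 → min 49042 | W₂..W₄: k=2: 0+162936+7·73·36=181332; k=3: 31682+0+7·62·36=47306 → min 47306.
Length 4: W₁..W₄: k=1: 0+47306+40·7·36=57386; k=2: 20440+162936+40·73·36=288496; k=3: 49042+0+40·62·36=138322 → min 57386.
Optimal order: (W₁((W₂W₃)W₄)) with cost 57386.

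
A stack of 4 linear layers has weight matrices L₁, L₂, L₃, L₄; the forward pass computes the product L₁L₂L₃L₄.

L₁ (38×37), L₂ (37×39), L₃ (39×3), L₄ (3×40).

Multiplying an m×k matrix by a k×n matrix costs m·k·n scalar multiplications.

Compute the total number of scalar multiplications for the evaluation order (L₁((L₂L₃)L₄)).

65009

(L₂L₃): 37×39 by 39×3 → 37×3, cost 37·39·3 = 4329
((L₂L₃)L₄): 37×3 by 3×40 → 37×40, cost 37·3·40 = 4440; cumulative 8769
(L₁((L₂L₃)L₄)): 38×37 by 37×40 → 38×40, cost 38·37·40 = 56240; cumulative 65009
Total: 65009 scalar multiplications.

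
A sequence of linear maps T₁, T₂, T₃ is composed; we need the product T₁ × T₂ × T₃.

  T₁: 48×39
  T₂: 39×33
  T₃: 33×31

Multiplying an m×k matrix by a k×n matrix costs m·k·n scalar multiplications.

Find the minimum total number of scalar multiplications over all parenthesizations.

97929

Order (T₁ × (T₂ × T₃)): (T₂ × T₃): 39×33 by 33×31 → 39×31, cost 39·33·31 = 39897; (T₁ × (T₂ × T₃)): 48×39 by 39×31 → 48×31, cost 48·39·31 = 58032; cumulative 97929. Total 97929.
Order ((T₁ × T₂) × T₃): (T₁ × T₂): 48×39 by 39×33 → 48×33, cost 48·39·33 = 61776; ((T₁ × T₂) × T₃): 48×33 by 33×31 → 48×31, cost 48·33·31 = 49104; cumulative 110880. Total 110880.
Minimum: 97929.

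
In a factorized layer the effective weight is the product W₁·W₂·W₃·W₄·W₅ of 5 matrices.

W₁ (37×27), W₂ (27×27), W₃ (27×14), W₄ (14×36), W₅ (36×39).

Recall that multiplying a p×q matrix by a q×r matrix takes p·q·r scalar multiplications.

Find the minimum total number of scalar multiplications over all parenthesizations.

64050

Adjacent pairs: W₁W₂ = 37·27·27 = 26973; W₂W₃ = 27·27·14 = 10206; W₃W₄ = 27·14·36 = 13608; W₄W₅ = 14·36·39 = 19656.
Length 3: W₁..W₃: k=1: 0+10206+37·27·14=24192; k=2: 26973+0+37·27·14=40959 → min 24192 | W₂..W₄: k=2: 0+13608+27·27·36=39852; k=3: 10206+0+27·14·36=23814 → min 23814 | W₃..W₅: k=3: 0+19656+27·14·39=34398; k=4: 13608+0+27·36·39=51516 → min 34398.
Length 4: W₁..W₄: k=1: 0+23814+37·27·36=59778; k=2: 26973+13608+37·27·36=76545; k=3: 24192+0+37·14·36=42840 → min 42840 | W₂..W₅: k=2: 0+34398+27·27·39=62829; k=3: 10206+19656+27·14·39=44604; k=4: 23814+0+27·36·39=61722 → min 44604.
Length 5: W₁..W₅: k=1: 0+44604+37·27·39=83565; k=2: 26973+34398+37·27·39=100332; k=3: 24192+19656+37·14·39=64050; k=4: 42840+0+37·36·39=94788 → min 64050.
Optimal order: ((W₁·(W₂·W₃))·(W₄·W₅)) with cost 64050.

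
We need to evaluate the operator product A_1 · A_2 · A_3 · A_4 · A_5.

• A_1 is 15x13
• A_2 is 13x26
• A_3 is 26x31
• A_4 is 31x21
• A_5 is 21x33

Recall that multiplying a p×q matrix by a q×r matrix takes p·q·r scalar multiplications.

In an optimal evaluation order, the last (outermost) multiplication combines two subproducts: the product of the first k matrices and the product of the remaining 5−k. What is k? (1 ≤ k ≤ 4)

4

Adjacent pairs: A_1A_2 = 15·13·26 = 5070; A_2A_3 = 13·26·31 = 10478; A_3A_4 = 26·31·21 = 16926; A_4A_5 = 31·21·33 = 21483.
Length 3: A_1..A_3: k=1: 0+10478+15·13·31=16523; k=2: 5070+0+15·26·31=17160 → min 16523 | A_2..A_4: k=2: 0+16926+13·26·21=24024; k=3: 10478+0+13·31·21=18941 → min 18941 | A_3..A_5: k=3: 0+21483+26·31·33=48081; k=4: 16926+0+26·21·33=34944 → min 34944.
Length 4: A_1..A_4: k=1: 0+18941+15·13·21=23036; k=2: 5070+16926+15·26·21=30186; k=3: 16523+0+15·31·21=26288 → min 23036 | A_2..A_5: k=2: 0+34944+13·26·33=46098; k=3: 10478+21483+13·31·33=45260; k=4: 18941+0+13·21·33=27950 → min 27950.
Top-level splits: k=1: (A_1..A_1)·(A_2..A_5) → 0+27950+15·13·33 = 34385; k=2: (A_1..A_2)·(A_3..A_5) → 5070+34944+15·26·33 = 52884; k=3: (A_1..A_3)·(A_4..A_5) → 16523+21483+15·31·33 = 53351; k=4: (A_1..A_4)·(A_5..A_5) → 23036+0+15·21·33 = 33431.
Best split is after A_4, i.e. k = 4.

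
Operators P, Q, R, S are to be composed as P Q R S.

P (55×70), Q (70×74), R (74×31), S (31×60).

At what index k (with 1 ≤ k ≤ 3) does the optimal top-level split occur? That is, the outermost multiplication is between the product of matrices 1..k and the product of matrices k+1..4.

3

Adjacent pairs: PQ = 55·70·74 = 284900; QR = 70·74·31 = 160580; RS = 74·31·60 = 137640.
Length 3: P..R: k=1: 0+160580+55·70·31=279930; k=2: 284900+0+55·74·31=411070 → min 279930 | Q..S: k=2: 0+137640+70·74·60=448440; k=3: 160580+0+70·31·60=290780 → min 290780.
Top-level splits: k=1: (P..P)·(Q..S) → 0+290780+55·70·60 = 521780; k=2: (P..Q)·(R..S) → 284900+137640+55·74·60 = 666740; k=3: (P..R)·(S..S) → 279930+0+55·31·60 = 382230.
Best split is after R, i.e. k = 3.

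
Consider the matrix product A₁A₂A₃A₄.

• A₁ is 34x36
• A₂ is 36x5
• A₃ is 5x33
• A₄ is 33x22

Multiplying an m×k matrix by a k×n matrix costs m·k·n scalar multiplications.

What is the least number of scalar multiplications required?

13490

Adjacent pairs: A₁A₂ = 34·36·5 = 6120; A₂A₃ = 36·5·33 = 5940; A₃A₄ = 5·33·22 = 3630.
Length 3: A₁..A₃: k=1: 0+5940+34·36·33=46332; k=2: 6120+0+34·5·33=11730 → min 11730 | A₂..A₄: k=2: 0+3630+36·5·22=7590; k=3: 5940+0+36·33·22=32076 → min 7590.
Length 4: A₁..A₄: k=1: 0+7590+34·36·22=34518; k=2: 6120+3630+34·5·22=13490; k=3: 11730+0+34·33·22=36414 → min 13490.
Optimal order: ((A₁A₂)(A₃A₄)) with cost 13490.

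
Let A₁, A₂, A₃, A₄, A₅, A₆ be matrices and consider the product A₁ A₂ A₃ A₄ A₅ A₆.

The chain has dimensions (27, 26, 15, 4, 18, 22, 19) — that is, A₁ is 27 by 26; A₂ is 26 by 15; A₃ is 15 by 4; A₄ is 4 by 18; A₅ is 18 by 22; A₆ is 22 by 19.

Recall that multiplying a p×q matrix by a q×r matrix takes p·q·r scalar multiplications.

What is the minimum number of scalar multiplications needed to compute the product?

9676

Adjacent pairs: A₁A₂ = 27·26·15 = 10530; A₂A₃ = 26·15·4 = 1560; A₃A₄ = 15·4·18 = 1080; A₄A₅ = 4·18·22 = 1584; A₅A₆ = 18·22·19 = 7524.
Length 3: A₁..A₃: k=1: 0+1560+27·26·4=4368; k=2: 10530+0+27·15·4=12150 → min 4368 | A₂..A₄: k=2: 0+1080+26·15·18=8100; k=3: 1560+0+26·4·18=3432 → min 3432 | A₃..A₅: k=3: 0+1584+15·4·22=2904; k=4: 1080+0+15·18·22=7020 → min 2904 | A₄..A₆: k=4: 0+7524+4·18·19=8892; k=5: 1584+0+4·22·19=3256 → min 3256.
Length 4: A₁..A₄: k=1: 0+3432+27·26·18=16068; k=2: 10530+1080+27·15·18=18900; k=3: 4368+0+27·4·18=6312 → min 6312 | A₂..A₅: k=2: 0+2904+26·15·22=11484; k=3: 1560+1584+26·4·22=5432; k=4: 3432+0+26·18·22=13728 → min 5432 | A₃..A₆: k=3: 0+3256+15·4·19=4396; k=4: 1080+7524+15·18·19=13734; k=5: 2904+0+15·22·19=9174 → min 4396.
Length 5: A₁..A₅: k=1: 0+5432+27·26·22=20876; k=2: 10530+2904+27·15·22=22344; k=3: 4368+1584+27·4·22=8328; k=4: 6312+0+27·18·22=17004 → min 8328 | A₂..A₆: k=2: 0+4396+26·15·19=11806; k=3: 1560+3256+26·4·19=6792; k=4: 3432+7524+26·18·19=19848; k=5: 5432+0+26·22·19=16300 → min 6792.
Length 6: A₁..A₆: k=1: 0+6792+27·26·19=20130; k=2: 10530+4396+27·15·19=22621; k=3: 4368+3256+27·4·19=9676; k=4: 6312+7524+27·18·19=23070; k=5: 8328+0+27·22·19=19614 → min 9676.
Optimal order: ((A₁ (A₂ A₃)) ((A₄ A₅) A₆)) with cost 9676.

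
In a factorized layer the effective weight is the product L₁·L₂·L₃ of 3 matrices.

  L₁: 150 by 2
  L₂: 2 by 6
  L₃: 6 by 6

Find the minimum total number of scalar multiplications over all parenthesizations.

Order (L₁·(L₂·L₃)): (L₂·L₃): 2×6 by 6×6 → 2×6, cost 2·6·6 = 72; (L₁·(L₂·L₃)): 150×2 by 2×6 → 150×6, cost 150·2·6 = 1800; cumulative 1872. Total 1872.
Order ((L₁·L₂)·L₃): (L₁·L₂): 150×2 by 2×6 → 150×6, cost 150·2·6 = 1800; ((L₁·L₂)·L₃): 150×6 by 6×6 → 150×6, cost 150·6·6 = 5400; cumulative 7200. Total 7200.
Minimum: 1872.

1872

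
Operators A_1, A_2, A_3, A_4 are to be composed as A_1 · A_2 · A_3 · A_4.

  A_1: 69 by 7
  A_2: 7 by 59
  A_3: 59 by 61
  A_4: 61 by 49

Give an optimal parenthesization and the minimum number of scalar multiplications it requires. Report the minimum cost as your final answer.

Adjacent pairs: A_1A_2 = 69·7·59 = 28497; A_2A_3 = 7·59·61 = 25193; A_3A_4 = 59·61·49 = 176351.
Length 3: A_1..A_3: k=1: 0+25193+69·7·61=54656; k=2: 28497+0+69·59·61=276828 → min 54656 | A_2..A_4: k=2: 0+176351+7·59·49=196588; k=3: 25193+0+7·61·49=46116 → min 46116.
Length 4: A_1..A_4: k=1: 0+46116+69·7·49=69783; k=2: 28497+176351+69·59·49=404327; k=3: 54656+0+69·61·49=260897 → min 69783.
Optimal parenthesization: (A_1 · ((A_2 · A_3) · A_4)) with cost 69783.

69783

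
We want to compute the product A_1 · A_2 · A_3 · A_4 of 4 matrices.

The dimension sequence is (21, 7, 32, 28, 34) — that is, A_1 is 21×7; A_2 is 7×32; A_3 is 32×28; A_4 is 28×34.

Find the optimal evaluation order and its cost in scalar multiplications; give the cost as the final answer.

17934

Adjacent pairs: A_1A_2 = 21·7·32 = 4704; A_2A_3 = 7·32·28 = 6272; A_3A_4 = 32·28·34 = 30464.
Length 3: A_1..A_3: k=1: 0+6272+21·7·28=10388; k=2: 4704+0+21·32·28=23520 → min 10388 | A_2..A_4: k=2: 0+30464+7·32·34=38080; k=3: 6272+0+7·28·34=12936 → min 12936.
Length 4: A_1..A_4: k=1: 0+12936+21·7·34=17934; k=2: 4704+30464+21·32·34=58016; k=3: 10388+0+21·28·34=30380 → min 17934.
Optimal parenthesization: (A_1 · ((A_2 · A_3) · A_4)) with cost 17934.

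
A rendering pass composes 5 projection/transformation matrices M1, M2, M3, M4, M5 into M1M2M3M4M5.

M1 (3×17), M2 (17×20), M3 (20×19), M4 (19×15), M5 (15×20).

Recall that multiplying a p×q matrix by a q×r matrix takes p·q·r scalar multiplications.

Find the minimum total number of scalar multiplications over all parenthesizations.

3915

Adjacent pairs: M1M2 = 3·17·20 = 1020; M2M3 = 17·20·19 = 6460; M3M4 = 20·19·15 = 5700; M4M5 = 19·15·20 = 5700.
Length 3: M1..M3: k=1: 0+6460+3·17·19=7429; k=2: 1020+0+3·20·19=2160 → min 2160 | M2..M4: k=2: 0+5700+17·20·15=10800; k=3: 6460+0+17·19·15=11305 → min 10800 | M3..M5: k=3: 0+5700+20·19·20=13300; k=4: 5700+0+20·15·20=11700 → min 11700.
Length 4: M1..M4: k=1: 0+10800+3·17·15=11565; k=2: 1020+5700+3·20·15=7620; k=3: 2160+0+3·19·15=3015 → min 3015 | M2..M5: k=2: 0+11700+17·20·20=18500; k=3: 6460+5700+17·19·20=18620; k=4: 10800+0+17·15·20=15900 → min 15900.
Length 5: M1..M5: k=1: 0+15900+3·17·20=16920; k=2: 1020+11700+3·20·20=13920; k=3: 2160+5700+3·19·20=9000; k=4: 3015+0+3·15·20=3915 → min 3915.
Optimal order: ((((M1M2)M3)M4)M5) with cost 3915.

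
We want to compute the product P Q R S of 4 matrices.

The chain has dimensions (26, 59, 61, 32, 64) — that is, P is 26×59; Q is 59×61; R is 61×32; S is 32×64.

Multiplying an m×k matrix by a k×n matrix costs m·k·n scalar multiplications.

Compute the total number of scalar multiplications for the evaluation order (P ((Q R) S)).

(Q R): 59×61 by 61×32 → 59×32, cost 59·61·32 = 115168
((Q R) S): 59×32 by 32×64 → 59×64, cost 59·32·64 = 120832; cumulative 236000
(P ((Q R) S)): 26×59 by 59×64 → 26×64, cost 26·59·64 = 98176; cumulative 334176
Total: 334176 scalar multiplications.

334176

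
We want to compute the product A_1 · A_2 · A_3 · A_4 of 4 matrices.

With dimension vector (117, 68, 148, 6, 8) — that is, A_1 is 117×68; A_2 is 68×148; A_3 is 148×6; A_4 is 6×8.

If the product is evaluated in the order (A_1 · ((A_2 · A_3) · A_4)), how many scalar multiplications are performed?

127296

(A_2 · A_3): 68×148 by 148×6 → 68×6, cost 68·148·6 = 60384
((A_2 · A_3) · A_4): 68×6 by 6×8 → 68×8, cost 68·6·8 = 3264; cumulative 63648
(A_1 · ((A_2 · A_3) · A_4)): 117×68 by 68×8 → 117×8, cost 117·68·8 = 63648; cumulative 127296
Total: 127296 scalar multiplications.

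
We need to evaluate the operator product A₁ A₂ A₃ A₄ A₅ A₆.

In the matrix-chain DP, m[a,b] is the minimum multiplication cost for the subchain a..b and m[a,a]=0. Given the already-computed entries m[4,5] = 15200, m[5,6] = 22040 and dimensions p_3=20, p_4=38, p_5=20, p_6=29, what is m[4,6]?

m[4,6] = min over k∈[4,5] of m[4,k]+m[k+1,6]+p_{3}·p_k·p_{6}.
k=4: 0 + 22040 + 20·38·29 = 44080; k=5: 15200 + 0 + 20·20·29 = 26800.
Minimum: 26800 at k=5.

26800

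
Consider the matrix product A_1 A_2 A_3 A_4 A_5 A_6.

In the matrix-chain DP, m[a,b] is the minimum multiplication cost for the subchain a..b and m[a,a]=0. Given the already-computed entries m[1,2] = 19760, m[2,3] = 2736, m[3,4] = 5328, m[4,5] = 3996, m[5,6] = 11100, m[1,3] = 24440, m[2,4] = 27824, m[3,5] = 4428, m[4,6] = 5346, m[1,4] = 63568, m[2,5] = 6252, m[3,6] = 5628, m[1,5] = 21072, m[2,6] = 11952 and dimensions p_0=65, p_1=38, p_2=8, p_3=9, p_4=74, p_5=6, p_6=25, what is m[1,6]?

30822

m[1,6] = min over k∈[1,5] of m[1,k]+m[k+1,6]+p_{0}·p_k·p_{6}.
k=1: 0 + 11952 + 65·38·25 = 73702; k=2: 19760 + 5628 + 65·8·25 = 38388; k=3: 24440 + 5346 + 65·9·25 = 44411; k=4: 63568 + 11100 + 65·74·25 = 194918; k=5: 21072 + 0 + 65·6·25 = 30822.
Minimum: 30822 at k=5.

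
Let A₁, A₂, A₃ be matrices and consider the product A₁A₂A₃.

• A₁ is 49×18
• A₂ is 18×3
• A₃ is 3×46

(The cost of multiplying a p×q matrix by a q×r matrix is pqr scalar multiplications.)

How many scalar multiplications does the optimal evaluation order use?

9408

Order (A₁(A₂A₃)): (A₂A₃): 18×3 by 3×46 → 18×46, cost 18·3·46 = 2484; (A₁(A₂A₃)): 49×18 by 18×46 → 49×46, cost 49·18·46 = 40572; cumulative 43056. Total 43056.
Order ((A₁A₂)A₃): (A₁A₂): 49×18 by 18×3 → 49×3, cost 49·18·3 = 2646; ((A₁A₂)A₃): 49×3 by 3×46 → 49×46, cost 49·3·46 = 6762; cumulative 9408. Total 9408.
Minimum: 9408.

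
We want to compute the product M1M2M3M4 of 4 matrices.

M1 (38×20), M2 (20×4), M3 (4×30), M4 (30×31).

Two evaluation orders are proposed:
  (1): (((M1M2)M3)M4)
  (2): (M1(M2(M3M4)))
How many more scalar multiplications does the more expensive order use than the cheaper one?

13180

Order (1) = (((M1M2)M3)M4): (M1M2): 38×20 by 20×4 → 38×4, cost 38·20·4 = 3040; ((M1M2)M3): 38×4 by 4×30 → 38×30, cost 38·4·30 = 4560; cumulative 7600; (((M1M2)M3)M4): 38×30 by 30×31 → 38×31, cost 38·30·31 = 35340; cumulative 42940. Total 42940.
Order (2) = (M1(M2(M3M4))): (M3M4): 4×30 by 30×31 → 4×31, cost 4·30·31 = 3720; (M2(M3M4)): 20×4 by 4×31 → 20×31, cost 20·4·31 = 2480; cumulative 6200; (M1(M2(M3M4))): 38×20 by 20×31 → 38×31, cost 38·20·31 = 23560; cumulative 29760. Total 29760.
Difference: |42940 − 29760| = 13180.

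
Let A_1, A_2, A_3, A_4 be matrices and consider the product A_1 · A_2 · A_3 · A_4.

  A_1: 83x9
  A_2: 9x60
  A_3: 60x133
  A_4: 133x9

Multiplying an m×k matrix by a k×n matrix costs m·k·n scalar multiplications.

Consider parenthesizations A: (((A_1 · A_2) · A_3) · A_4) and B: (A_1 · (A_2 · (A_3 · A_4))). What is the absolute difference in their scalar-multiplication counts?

Order A = (((A_1 · A_2) · A_3) · A_4): (A_1 · A_2): 83×9 by 9×60 → 83×60, cost 83·9·60 = 44820; ((A_1 · A_2) · A_3): 83×60 by 60×133 → 83×133, cost 83·60·133 = 662340; cumulative 707160; (((A_1 · A_2) · A_3) · A_4): 83×133 by 133×9 → 83×9, cost 83·133·9 = 99351; cumulative 806511. Total 806511.
Order B = (A_1 · (A_2 · (A_3 · A_4))): (A_3 · A_4): 60×133 by 133×9 → 60×9, cost 60·133·9 = 71820; (A_2 · (A_3 · A_4)): 9×60 by 60×9 → 9×9, cost 9·60·9 = 4860; cumulative 76680; (A_1 · (A_2 · (A_3 · A_4))): 83×9 by 9×9 → 83×9, cost 83·9·9 = 6723; cumulative 83403. Total 83403.
Difference: |806511 − 83403| = 723108.

723108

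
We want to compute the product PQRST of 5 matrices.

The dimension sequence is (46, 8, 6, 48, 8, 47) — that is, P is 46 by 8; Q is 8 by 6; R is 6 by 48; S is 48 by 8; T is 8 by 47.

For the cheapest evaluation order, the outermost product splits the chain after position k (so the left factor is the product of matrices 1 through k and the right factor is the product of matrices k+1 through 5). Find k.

2

Adjacent pairs: PQ = 46·8·6 = 2208; QR = 8·6·48 = 2304; RS = 6·48·8 = 2304; ST = 48·8·47 = 18048.
Length 3: P..R: k=1: 0+2304+46·8·48=19968; k=2: 2208+0+46·6·48=15456 → min 15456 | Q..S: k=2: 0+2304+8·6·8=2688; k=3: 2304+0+8·48·8=5376 → min 2688 | R..T: k=3: 0+18048+6·48·47=31584; k=4: 2304+0+6·8·47=4560 → min 4560.
Length 4: P..S: k=1: 0+2688+46·8·8=5632; k=2: 2208+2304+46·6·8=6720; k=3: 15456+0+46·48·8=33120 → min 5632 | Q..T: k=2: 0+4560+8·6·47=6816; k=3: 2304+18048+8·48·47=38400; k=4: 2688+0+8·8·47=5696 → min 5696.
Top-level splits: k=1: (P..P)·(Q..T) → 0+5696+46·8·47 = 22992; k=2: (P..Q)·(R..T) → 2208+4560+46·6·47 = 19740; k=3: (P..R)·(S..T) → 15456+18048+46·48·47 = 137280; k=4: (P..S)·(T..T) → 5632+0+46·8·47 = 22928.
Best split is after Q, i.e. k = 2.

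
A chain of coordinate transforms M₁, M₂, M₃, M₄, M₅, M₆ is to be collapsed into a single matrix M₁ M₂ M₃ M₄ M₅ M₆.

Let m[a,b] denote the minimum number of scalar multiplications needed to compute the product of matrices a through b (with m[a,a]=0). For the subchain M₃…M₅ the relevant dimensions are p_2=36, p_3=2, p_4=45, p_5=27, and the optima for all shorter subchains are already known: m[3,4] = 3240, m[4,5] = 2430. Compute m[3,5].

m[3,5] = min over k∈[3,4] of m[3,k]+m[k+1,5]+p_{2}·p_k·p_{5}.
k=3: 0 + 2430 + 36·2·27 = 4374; k=4: 3240 + 0 + 36·45·27 = 46980.
Minimum: 4374 at k=3.

4374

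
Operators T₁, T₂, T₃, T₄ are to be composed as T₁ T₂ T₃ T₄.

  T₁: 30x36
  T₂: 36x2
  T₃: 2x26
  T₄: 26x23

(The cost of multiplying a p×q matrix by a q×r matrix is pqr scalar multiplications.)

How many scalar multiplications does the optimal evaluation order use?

Adjacent pairs: T₁T₂ = 30·36·2 = 2160; T₂T₃ = 36·2·26 = 1872; T₃T₄ = 2·26·23 = 1196.
Length 3: T₁..T₃: k=1: 0+1872+30·36·26=29952; k=2: 2160+0+30·2·26=3720 → min 3720 | T₂..T₄: k=2: 0+1196+36·2·23=2852; k=3: 1872+0+36·26·23=23400 → min 2852.
Length 4: T₁..T₄: k=1: 0+2852+30·36·23=27692; k=2: 2160+1196+30·2·23=4736; k=3: 3720+0+30·26·23=21660 → min 4736.
Optimal order: ((T₁ T₂) (T₃ T₄)) with cost 4736.

4736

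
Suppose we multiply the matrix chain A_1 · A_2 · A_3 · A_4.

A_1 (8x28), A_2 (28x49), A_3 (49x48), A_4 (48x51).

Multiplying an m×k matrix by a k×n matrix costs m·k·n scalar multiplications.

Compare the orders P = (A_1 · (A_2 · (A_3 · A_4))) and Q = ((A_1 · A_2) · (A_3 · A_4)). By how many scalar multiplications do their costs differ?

Order P = (A_1 · (A_2 · (A_3 · A_4))): (A_3 · A_4): 49×48 by 48×51 → 49×51, cost 49·48·51 = 119952; (A_2 · (A_3 · A_4)): 28×49 by 49×51 → 28×51, cost 28·49·51 = 69972; cumulative 189924; (A_1 · (A_2 · (A_3 · A_4))): 8×28 by 28×51 → 8×51, cost 8·28·51 = 11424; cumulative 201348. Total 201348.
Order Q = ((A_1 · A_2) · (A_3 · A_4)): (A_1 · A_2): 8×28 by 28×49 → 8×49, cost 8·28·49 = 10976; (A_3 · A_4): 49×48 by 48×51 → 49×51, cost 49·48·51 = 119952; ((A_1 · A_2) · (A_3 · A_4)): 8×49 by 49×51 → 8×51, cost 8·49·51 = 19992; cumulative 150920. Total 150920.
Difference: |201348 − 150920| = 50428.

50428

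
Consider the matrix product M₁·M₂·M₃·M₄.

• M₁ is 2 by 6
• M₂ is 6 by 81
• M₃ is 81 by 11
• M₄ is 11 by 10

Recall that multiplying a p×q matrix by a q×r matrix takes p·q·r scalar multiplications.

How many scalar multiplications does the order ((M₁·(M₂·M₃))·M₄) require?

5698

(M₂·M₃): 6×81 by 81×11 → 6×11, cost 6·81·11 = 5346
(M₁·(M₂·M₃)): 2×6 by 6×11 → 2×11, cost 2·6·11 = 132; cumulative 5478
((M₁·(M₂·M₃))·M₄): 2×11 by 11×10 → 2×10, cost 2·11·10 = 220; cumulative 5698
Total: 5698 scalar multiplications.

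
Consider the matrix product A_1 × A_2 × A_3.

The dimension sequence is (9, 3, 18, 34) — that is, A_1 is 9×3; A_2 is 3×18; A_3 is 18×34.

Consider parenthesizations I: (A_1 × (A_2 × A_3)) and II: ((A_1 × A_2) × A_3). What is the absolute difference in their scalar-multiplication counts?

3240

Order I = (A_1 × (A_2 × A_3)): (A_2 × A_3): 3×18 by 18×34 → 3×34, cost 3·18·34 = 1836; (A_1 × (A_2 × A_3)): 9×3 by 3×34 → 9×34, cost 9·3·34 = 918; cumulative 2754. Total 2754.
Order II = ((A_1 × A_2) × A_3): (A_1 × A_2): 9×3 by 3×18 → 9×18, cost 9·3·18 = 486; ((A_1 × A_2) × A_3): 9×18 by 18×34 → 9×34, cost 9·18·34 = 5508; cumulative 5994. Total 5994.
Difference: |2754 − 5994| = 3240.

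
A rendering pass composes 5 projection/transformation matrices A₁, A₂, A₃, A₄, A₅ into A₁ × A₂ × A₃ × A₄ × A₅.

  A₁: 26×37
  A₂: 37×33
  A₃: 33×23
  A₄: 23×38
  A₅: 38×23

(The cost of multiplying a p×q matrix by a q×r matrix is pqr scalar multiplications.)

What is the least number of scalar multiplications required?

Adjacent pairs: A₁A₂ = 26·37·33 = 31746; A₂A₃ = 37·33·23 = 28083; A₃A₄ = 33·23·38 = 28842; A₄A₅ = 23·38·23 = 20102.
Length 3: A₁..A₃: k=1: 0+28083+26·37·23=50209; k=2: 31746+0+26·33·23=51480 → min 50209 | A₂..A₄: k=2: 0+28842+37·33·38=75240; k=3: 28083+0+37·23·38=60421 → min 60421 | A₃..A₅: k=3: 0+20102+33·23·23=37559; k=4: 28842+0+33·38·23=57684 → min 37559.
Length 4: A₁..A₄: k=1: 0+60421+26·37·38=96977; k=2: 31746+28842+26·33·38=93192; k=3: 50209+0+26·23·38=72933 → min 72933 | A₂..A₅: k=2: 0+37559+37·33·23=65642; k=3: 28083+20102+37·23·23=67758; k=4: 60421+0+37·38·23=92759 → min 65642.
Length 5: A₁..A₅: k=1: 0+65642+26·37·23=87768; k=2: 31746+37559+26·33·23=89039; k=3: 50209+20102+26·23·23=84065; k=4: 72933+0+26·38·23=95657 → min 84065.
Optimal order: ((A₁ × (A₂ × A₃)) × (A₄ × A₅)) with cost 84065.

84065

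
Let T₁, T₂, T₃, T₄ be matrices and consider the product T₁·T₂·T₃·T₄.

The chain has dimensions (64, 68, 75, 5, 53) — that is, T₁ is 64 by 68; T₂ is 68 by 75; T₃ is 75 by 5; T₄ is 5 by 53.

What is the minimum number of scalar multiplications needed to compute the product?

64220

Adjacent pairs: T₁T₂ = 64·68·75 = 326400; T₂T₃ = 68·75·5 = 25500; T₃T₄ = 75·5·53 = 19875.
Length 3: T₁..T₃: k=1: 0+25500+64·68·5=47260; k=2: 326400+0+64·75·5=350400 → min 47260 | T₂..T₄: k=2: 0+19875+68·75·53=290175; k=3: 25500+0+68·5·53=43520 → min 43520.
Length 4: T₁..T₄: k=1: 0+43520+64·68·53=274176; k=2: 326400+19875+64·75·53=600675; k=3: 47260+0+64·5·53=64220 → min 64220.
Optimal order: ((T₁·(T₂·T₃))·T₄) with cost 64220.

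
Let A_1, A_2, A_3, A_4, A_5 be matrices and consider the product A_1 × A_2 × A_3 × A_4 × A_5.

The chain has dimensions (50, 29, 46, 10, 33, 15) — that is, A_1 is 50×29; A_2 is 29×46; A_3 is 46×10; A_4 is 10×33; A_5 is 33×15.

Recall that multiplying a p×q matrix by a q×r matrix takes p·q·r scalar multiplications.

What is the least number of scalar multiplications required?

Adjacent pairs: A_1A_2 = 50·29·46 = 66700; A_2A_3 = 29·46·10 = 13340; A_3A_4 = 46·10·33 = 15180; A_4A_5 = 10·33·15 = 4950.
Length 3: A_1..A_3: k=1: 0+13340+50·29·10=27840; k=2: 66700+0+50·46·10=89700 → min 27840 | A_2..A_4: k=2: 0+15180+29·46·33=59202; k=3: 13340+0+29·10·33=22910 → min 22910 | A_3..A_5: k=3: 0+4950+46·10·15=11850; k=4: 15180+0+46·33·15=37950 → min 11850.
Length 4: A_1..A_4: k=1: 0+22910+50·29·33=70760; k=2: 66700+15180+50·46·33=157780; k=3: 27840+0+50·10·33=44340 → min 44340 | A_2..A_5: k=2: 0+11850+29·46·15=31860; k=3: 13340+4950+29·10·15=22640; k=4: 22910+0+29·33·15=37265 → min 22640.
Length 5: A_1..A_5: k=1: 0+22640+50·29·15=44390; k=2: 66700+11850+50·46·15=113050; k=3: 27840+4950+50·10·15=40290; k=4: 44340+0+50·33·15=69090 → min 40290.
Optimal order: ((A_1 × (A_2 × A_3)) × (A_4 × A_5)) with cost 40290.

40290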